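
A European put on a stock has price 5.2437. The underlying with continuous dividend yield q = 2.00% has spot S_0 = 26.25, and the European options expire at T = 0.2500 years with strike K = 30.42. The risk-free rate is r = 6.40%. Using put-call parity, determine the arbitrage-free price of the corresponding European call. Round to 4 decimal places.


Answer: Call price = 1.4256

Derivation:
Put-call parity: C - P = S_0 * exp(-qT) - K * exp(-rT).
S_0 * exp(-qT) = 26.2500 * 0.99501248 = 26.11907758
K * exp(-rT) = 30.4200 * 0.98412732 = 29.93715308
C = P + S*exp(-qT) - K*exp(-rT)
C = 5.2437 + 26.11907758 - 29.93715308 = 1.4256


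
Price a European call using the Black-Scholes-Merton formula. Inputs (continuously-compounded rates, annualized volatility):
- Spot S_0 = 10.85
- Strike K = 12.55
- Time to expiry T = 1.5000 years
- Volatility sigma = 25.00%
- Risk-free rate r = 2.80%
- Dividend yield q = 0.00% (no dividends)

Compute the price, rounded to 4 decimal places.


d1 = (ln(S/K) + (r - q + 0.5*sigma^2) * T) / (sigma * sqrt(T)) = -0.18511802
d2 = d1 - sigma * sqrt(T) = -0.49130424
exp(-rT) = 0.95886978; exp(-qT) = 1.00000000
C = S_0 * exp(-qT) * N(d1) - K * exp(-rT) * N(d2)
N(d1) = 0.42656824; N(d2) = 0.31160564
C = 10.8500 * 1.00000000 * 0.42656824 - 12.5500 * 0.95886978 * 0.31160564 = 0.8785

Answer: Price = 0.8785


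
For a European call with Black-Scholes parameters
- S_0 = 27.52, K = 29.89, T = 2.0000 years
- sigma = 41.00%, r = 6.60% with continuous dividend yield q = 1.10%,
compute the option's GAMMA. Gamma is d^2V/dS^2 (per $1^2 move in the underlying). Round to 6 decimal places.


d1 = 0.3371503013; d2 = -0.2426772592
phi(d1) = 0.3769006342; exp(-qT) = 0.9782402351; exp(-rT) = 0.8763409951
Gamma = exp(-qT) * phi(d1) / (S * sigma * sqrt(T)) = 0.9782402351 * 0.3769006342 / (27.5200 * 0.4100 * 1.4142135624) = 0.023106

Answer: Gamma = 0.023106


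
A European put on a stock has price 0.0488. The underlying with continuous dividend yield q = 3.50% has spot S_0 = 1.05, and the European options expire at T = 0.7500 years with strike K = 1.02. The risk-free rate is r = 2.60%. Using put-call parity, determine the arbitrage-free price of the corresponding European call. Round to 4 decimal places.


Answer: Call price = 0.0713

Derivation:
Put-call parity: C - P = S_0 * exp(-qT) - K * exp(-rT).
S_0 * exp(-qT) = 1.0500 * 0.97409154 = 1.02279611
K * exp(-rT) = 1.0200 * 0.98068890 = 1.00030267
C = P + S*exp(-qT) - K*exp(-rT)
C = 0.0488 + 1.02279611 - 1.00030267 = 0.0713


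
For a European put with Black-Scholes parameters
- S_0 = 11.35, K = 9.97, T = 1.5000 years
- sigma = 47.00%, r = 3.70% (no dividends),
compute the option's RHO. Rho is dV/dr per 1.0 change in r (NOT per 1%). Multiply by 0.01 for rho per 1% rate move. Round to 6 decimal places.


d1 = 0.6094402748; d2 = 0.0338101852
phi(d1) = 0.3313277350; exp(-qT) = 1.0000000000; exp(-rT) = 0.9460120237
N(-d2) = 0.4865142570
Rho = -K*T*exp(-rT)*N(-d2) = -9.9700 * 1.5000 * 0.9460120237 * 0.4865142570 = -6.883014

Answer: Rho = -6.883014


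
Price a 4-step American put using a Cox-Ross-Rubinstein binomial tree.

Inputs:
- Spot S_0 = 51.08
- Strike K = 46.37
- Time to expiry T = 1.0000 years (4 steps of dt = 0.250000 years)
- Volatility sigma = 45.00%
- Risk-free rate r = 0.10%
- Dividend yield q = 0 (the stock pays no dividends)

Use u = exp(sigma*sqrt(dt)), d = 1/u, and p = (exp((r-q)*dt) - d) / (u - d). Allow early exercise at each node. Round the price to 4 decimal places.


dt = T/N = 0.250000
u = exp(sigma*sqrt(dt)) = 1.252323; d = 1/u = 0.798516
p = (exp((r-q)*dt) - d) / (u - d) = 0.444537
Discount per step: exp(-r*dt) = 0.999750
Stock lattice S(k, i) with i counting down-moves:
  k=0: S(0,0) = 51.0800
  k=1: S(1,0) = 63.9686; S(1,1) = 40.7882
  k=2: S(2,0) = 80.1094; S(2,1) = 51.0800; S(2,2) = 32.5700
  k=3: S(3,0) = 100.3228; S(3,1) = 63.9686; S(3,2) = 40.7882; S(3,3) = 26.0077
  k=4: S(4,0) = 125.6365; S(4,1) = 80.1094; S(4,2) = 51.0800; S(4,3) = 32.5700; S(4,4) = 20.7676
Terminal payoffs V(N, i) = max(K - S_T, 0):
  V(4,0) = 0.000000; V(4,1) = 0.000000; V(4,2) = 0.000000; V(4,3) = 13.799954; V(4,4) = 25.602422
Backward induction: V(k, i) = exp(-r*dt) * [p * V(k+1, i) + (1-p) * V(k+1, i+1)]; then take max(V_cont, immediate exercise) for American.
  V(3,0) = exp(-r*dt) * [p*0.000000 + (1-p)*0.000000] = 0.000000; exercise = 0.000000; V(3,0) = max -> 0.000000
  V(3,1) = exp(-r*dt) * [p*0.000000 + (1-p)*0.000000] = 0.000000; exercise = 0.000000; V(3,1) = max -> 0.000000
  V(3,2) = exp(-r*dt) * [p*0.000000 + (1-p)*13.799954] = 7.663447; exercise = 5.581792; V(3,2) = max -> 7.663447
  V(3,3) = exp(-r*dt) * [p*13.799954 + (1-p)*25.602422] = 20.350699; exercise = 20.362290; V(3,3) = max -> 20.362290
  V(2,0) = exp(-r*dt) * [p*0.000000 + (1-p)*0.000000] = 0.000000; exercise = 0.000000; V(2,0) = max -> 0.000000
  V(2,1) = exp(-r*dt) * [p*0.000000 + (1-p)*7.663447] = 4.255696; exercise = 0.000000; V(2,1) = max -> 4.255696
  V(2,2) = exp(-r*dt) * [p*7.663447 + (1-p)*20.362290] = 14.713505; exercise = 13.799954; V(2,2) = max -> 14.713505
  V(1,0) = exp(-r*dt) * [p*0.000000 + (1-p)*4.255696] = 2.363291; exercise = 0.000000; V(1,0) = max -> 2.363291
  V(1,1) = exp(-r*dt) * [p*4.255696 + (1-p)*14.713505] = 10.062105; exercise = 5.581792; V(1,1) = max -> 10.062105
  V(0,0) = exp(-r*dt) * [p*2.363291 + (1-p)*10.062105] = 6.638037; exercise = 0.000000; V(0,0) = max -> 6.638037

Answer: Price = V(0,0) = 6.6380


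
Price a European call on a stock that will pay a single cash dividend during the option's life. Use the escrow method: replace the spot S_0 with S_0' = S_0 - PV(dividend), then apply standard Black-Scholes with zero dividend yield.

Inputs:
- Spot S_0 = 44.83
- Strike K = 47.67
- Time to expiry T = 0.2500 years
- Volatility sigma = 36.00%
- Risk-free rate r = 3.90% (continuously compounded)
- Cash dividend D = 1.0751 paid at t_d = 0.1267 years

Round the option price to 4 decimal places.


PV(D) = D * exp(-r * t_d) = 1.0751 * 0.99507089 = 1.06980071
S_0' = S_0 - PV(D) = 44.8300 - 1.06980071 = 43.76019929
d1 = (ln(S_0'/K) + (r + sigma^2/2)*T) / (sigma*sqrt(T)) = -0.33126421
d2 = d1 - sigma*sqrt(T) = -0.51126421
exp(-rT) = 0.99029738
N(d1) = 0.37022246; N(d2) = 0.30458303
C = S_0' * N(d1) - K * exp(-rT) * N(d2) = 43.76019929 * 0.37022246 - 47.6700 * 0.99029738 * 0.30458303 = 1.8224

Answer: Price = 1.8224


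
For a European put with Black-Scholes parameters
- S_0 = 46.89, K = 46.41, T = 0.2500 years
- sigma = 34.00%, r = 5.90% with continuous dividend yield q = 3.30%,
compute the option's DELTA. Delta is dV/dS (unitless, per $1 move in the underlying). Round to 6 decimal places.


Answer: Delta = -0.423591

Derivation:
d1 = 0.1837616462; d2 = 0.0137616462
phi(d1) = 0.3922630162; exp(-qT) = 0.9917839379; exp(-rT) = 0.9853582484
N(-d1) = 0.4271002228
Delta = -exp(-qT) * N(-d1) = -0.9917839379 * 0.4271002228 = -0.423591


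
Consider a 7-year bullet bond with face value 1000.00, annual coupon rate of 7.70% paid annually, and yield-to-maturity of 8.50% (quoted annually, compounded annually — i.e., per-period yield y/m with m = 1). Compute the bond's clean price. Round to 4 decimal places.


Coupon per period c = face * coupon_rate / m = 77.000000
Periods per year m = 1; per-period yield y/m = 0.085000
Number of cashflows N = 7
Cashflows (t years, CF_t, discount factor 1/(1+y/m)^(m*t), PV):
  t = 1.0000: CF_t = 77.000000, DF = 0.921659, PV = 70.967742
  t = 2.0000: CF_t = 77.000000, DF = 0.849455, PV = 65.408057
  t = 3.0000: CF_t = 77.000000, DF = 0.782908, PV = 60.283924
  t = 4.0000: CF_t = 77.000000, DF = 0.721574, PV = 55.561220
  t = 5.0000: CF_t = 77.000000, DF = 0.665045, PV = 51.208498
  t = 6.0000: CF_t = 77.000000, DF = 0.612945, PV = 47.196772
  t = 7.0000: CF_t = 1077.000000, DF = 0.564926, PV = 608.425680
Price P = sum_t PV_t = 959.051892

Answer: Price = 959.0519


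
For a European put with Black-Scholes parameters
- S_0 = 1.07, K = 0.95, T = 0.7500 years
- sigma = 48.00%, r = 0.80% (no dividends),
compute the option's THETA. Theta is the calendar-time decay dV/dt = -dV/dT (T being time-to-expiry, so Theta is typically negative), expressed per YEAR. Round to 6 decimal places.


Answer: Theta = -0.100456

Derivation:
d1 = 0.5084337546; d2 = 0.0927415608
phi(d1) = 0.3505713683; exp(-qT) = 1.0000000000; exp(-rT) = 0.9940179641
Theta = -S*exp(-qT)*phi(d1)*sigma/(2*sqrt(T)) + r*K*exp(-rT)*N(-d2) - q*S*exp(-qT)*N(-d1)
N(-d1) = 0.3055745929; N(-d2) = 0.4630544393; sqrt(T) = 0.8660254038
Term 1 = -1.0700 * 1.0000000000 * 0.3505713683 * 0.4800 / (2 * 0.8660254038) = -0.1039539106
Term 2 = 0.0080 * 0.9500 * 0.9940179641 * 0.4630544393 = 0.0034981617
Term 3 = 0 (no dividend yield, q = 0)
Theta = -0.1039539106 + (0.0034981617) + (0.0000000000) = -0.100456


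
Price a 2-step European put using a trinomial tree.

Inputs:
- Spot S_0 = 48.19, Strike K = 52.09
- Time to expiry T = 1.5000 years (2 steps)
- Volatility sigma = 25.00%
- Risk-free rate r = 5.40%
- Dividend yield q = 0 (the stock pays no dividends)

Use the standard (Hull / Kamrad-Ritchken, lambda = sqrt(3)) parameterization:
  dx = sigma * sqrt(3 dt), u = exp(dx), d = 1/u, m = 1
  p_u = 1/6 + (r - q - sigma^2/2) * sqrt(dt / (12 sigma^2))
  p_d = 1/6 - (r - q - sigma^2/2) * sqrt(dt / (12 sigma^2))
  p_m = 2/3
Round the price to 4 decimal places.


dt = T/N = 0.750000; dx = sigma*sqrt(3*dt) = 0.375000
u = exp(dx) = 1.454991; d = 1/u = 0.687289
p_u = 0.189417, p_m = 0.666667, p_d = 0.143917
Discount per step: exp(-r*dt) = 0.960309
Stock lattice S(k, j) with j the centered position index:
  k=0: S(0,+0) = 48.1900
  k=1: S(1,-1) = 33.1205; S(1,+0) = 48.1900; S(1,+1) = 70.1160
  k=2: S(2,-2) = 22.7633; S(2,-1) = 33.1205; S(2,+0) = 48.1900; S(2,+1) = 70.1160; S(2,+2) = 102.0182
Terminal payoffs V(N, j) = max(K - S_T, 0):
  V(2,-2) = 29.326656; V(2,-1) = 18.969530; V(2,+0) = 3.900000; V(2,+1) = 0.000000; V(2,+2) = 0.000000
Backward induction: V(k, j) = exp(-r*dt) * [p_u * V(k+1, j+1) + p_m * V(k+1, j) + p_d * V(k+1, j-1)]
  V(1,-1) = exp(-r*dt) * [p_u*3.900000 + p_m*18.969530 + p_d*29.326656] = 16.906889
  V(1,+0) = exp(-r*dt) * [p_u*0.000000 + p_m*3.900000 + p_d*18.969530] = 5.118478
  V(1,+1) = exp(-r*dt) * [p_u*0.000000 + p_m*0.000000 + p_d*3.900000] = 0.538998
  V(0,+0) = exp(-r*dt) * [p_u*0.538998 + p_m*5.118478 + p_d*16.906889] = 5.711532

Answer: Price = V(0,0) = 5.7115


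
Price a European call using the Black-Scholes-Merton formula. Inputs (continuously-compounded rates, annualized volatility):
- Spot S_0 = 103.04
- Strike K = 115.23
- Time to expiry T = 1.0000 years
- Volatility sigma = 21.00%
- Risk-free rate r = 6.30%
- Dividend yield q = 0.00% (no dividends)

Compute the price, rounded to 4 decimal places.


d1 = (ln(S/K) + (r - q + 0.5*sigma^2) * T) / (sigma * sqrt(T)) = -0.12744223
d2 = d1 - sigma * sqrt(T) = -0.33744223
exp(-rT) = 0.93894347; exp(-qT) = 1.00000000
C = S_0 * exp(-qT) * N(d1) - K * exp(-rT) * N(d2)
N(d1) = 0.44929520; N(d2) = 0.36789178
C = 103.0400 * 1.00000000 * 0.44929520 - 115.2300 * 0.93894347 * 0.36789178 = 6.4915

Answer: Price = 6.4915


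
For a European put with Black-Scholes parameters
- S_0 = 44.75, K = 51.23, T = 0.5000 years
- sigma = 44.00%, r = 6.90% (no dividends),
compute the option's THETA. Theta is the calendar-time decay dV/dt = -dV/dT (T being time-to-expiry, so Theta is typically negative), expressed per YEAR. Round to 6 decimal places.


Answer: Theta = -3.140053

Derivation:
d1 = -0.1682073750; d2 = -0.4793343587
phi(d1) = 0.3933382329; exp(-qT) = 1.0000000000; exp(-rT) = 0.9660883397
Theta = -S*exp(-qT)*phi(d1)*sigma/(2*sqrt(T)) + r*K*exp(-rT)*N(-d2) - q*S*exp(-qT)*N(-d1)
N(-d1) = 0.5667899304; N(-d2) = 0.6841496086; sqrt(T) = 0.7071067812
Term 1 = -44.7500 * 1.0000000000 * 0.3933382329 * 0.4400 / (2 * 0.7071067812) = -5.4764216747
Term 2 = 0.0690 * 51.2300 * 0.9660883397 * 0.6841496086 = 2.3363686484
Term 3 = 0 (no dividend yield, q = 0)
Theta = -5.4764216747 + (2.3363686484) + (0.0000000000) = -3.140053


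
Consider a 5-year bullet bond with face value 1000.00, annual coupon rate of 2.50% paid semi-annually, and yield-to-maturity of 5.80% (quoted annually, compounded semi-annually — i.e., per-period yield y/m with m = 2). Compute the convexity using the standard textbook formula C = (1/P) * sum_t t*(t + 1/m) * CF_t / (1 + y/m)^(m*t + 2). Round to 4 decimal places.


Coupon per period c = face * coupon_rate / m = 12.500000
Periods per year m = 2; per-period yield y/m = 0.029000
Number of cashflows N = 10
Cashflows (t years, CF_t, discount factor 1/(1+y/m)^(m*t), PV):
  t = 0.5000: CF_t = 12.500000, DF = 0.971817, PV = 12.147716
  t = 1.0000: CF_t = 12.500000, DF = 0.944429, PV = 11.805361
  t = 1.5000: CF_t = 12.500000, DF = 0.917812, PV = 11.472654
  t = 2.0000: CF_t = 12.500000, DF = 0.891946, PV = 11.149323
  t = 2.5000: CF_t = 12.500000, DF = 0.866808, PV = 10.835105
  t = 3.0000: CF_t = 12.500000, DF = 0.842379, PV = 10.529743
  t = 3.5000: CF_t = 12.500000, DF = 0.818639, PV = 10.232986
  t = 4.0000: CF_t = 12.500000, DF = 0.795567, PV = 9.944593
  t = 4.5000: CF_t = 12.500000, DF = 0.773146, PV = 9.664328
  t = 5.0000: CF_t = 1012.500000, DF = 0.751357, PV = 760.748815
Price P = sum_t PV_t = 858.530624
Convexity numerator sum_t t*(t + 1/m) * CF_t / (1+y/m)^(m*t + 2):
  t = 0.5000: term = 5.736327
  t = 1.0000: term = 16.723985
  t = 1.5000: term = 32.505316
  t = 2.0000: term = 52.648714
  t = 2.5000: term = 76.747397
  t = 3.0000: term = 104.418227
  t = 3.5000: term = 135.300585
  t = 4.0000: term = 169.055292
  t = 4.5000: term = 205.363572
  t = 5.0000: term = 19758.011259
Convexity = (1/P) * sum = 20556.510674 / 858.530624 = 23.943829

Answer: Convexity = 23.9438


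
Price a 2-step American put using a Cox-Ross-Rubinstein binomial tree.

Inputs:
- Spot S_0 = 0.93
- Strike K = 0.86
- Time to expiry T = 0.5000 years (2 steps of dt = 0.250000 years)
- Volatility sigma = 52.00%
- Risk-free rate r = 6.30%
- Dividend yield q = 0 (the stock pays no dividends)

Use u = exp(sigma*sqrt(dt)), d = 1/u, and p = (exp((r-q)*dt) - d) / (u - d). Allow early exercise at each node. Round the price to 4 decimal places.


Answer: Price = V(0,0) = 0.0850

Derivation:
dt = T/N = 0.250000
u = exp(sigma*sqrt(dt)) = 1.296930; d = 1/u = 0.771052
p = (exp((r-q)*dt) - d) / (u - d) = 0.465551
Discount per step: exp(-r*dt) = 0.984373
Stock lattice S(k, i) with i counting down-moves:
  k=0: S(0,0) = 0.9300
  k=1: S(1,0) = 1.2061; S(1,1) = 0.7171
  k=2: S(2,0) = 1.5643; S(2,1) = 0.9300; S(2,2) = 0.5529
Terminal payoffs V(N, i) = max(K - S_T, 0):
  V(2,0) = 0.000000; V(2,1) = 0.000000; V(2,2) = 0.307096
Backward induction: V(k, i) = exp(-r*dt) * [p * V(k+1, i) + (1-p) * V(k+1, i+1)]; then take max(V_cont, immediate exercise) for American.
  V(1,0) = exp(-r*dt) * [p*0.000000 + (1-p)*0.000000] = 0.000000; exercise = 0.000000; V(1,0) = max -> 0.000000
  V(1,1) = exp(-r*dt) * [p*0.000000 + (1-p)*0.307096] = 0.161562; exercise = 0.142922; V(1,1) = max -> 0.161562
  V(0,0) = exp(-r*dt) * [p*0.000000 + (1-p)*0.161562] = 0.084998; exercise = 0.000000; V(0,0) = max -> 0.084998


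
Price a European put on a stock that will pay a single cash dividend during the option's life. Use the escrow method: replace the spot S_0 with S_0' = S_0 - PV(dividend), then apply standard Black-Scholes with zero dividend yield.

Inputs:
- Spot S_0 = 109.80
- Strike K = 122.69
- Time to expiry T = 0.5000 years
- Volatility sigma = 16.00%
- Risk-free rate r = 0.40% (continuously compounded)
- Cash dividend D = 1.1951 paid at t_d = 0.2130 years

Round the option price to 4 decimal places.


Answer: Price = 14.8062

Derivation:
PV(D) = D * exp(-r * t_d) = 1.1951 * 0.99914836 = 1.19408221
S_0' = S_0 - PV(D) = 109.8000 - 1.19408221 = 108.60591779
d1 = (ln(S_0'/K) + (r + sigma^2/2)*T) / (sigma*sqrt(T)) = -1.00351667
d2 = d1 - sigma*sqrt(T) = -1.11665376
exp(-rT) = 0.99800200
N(-d1) = 0.84219418; N(-d2) = 0.86792880
P = K * exp(-rT) * N(-d2) - S_0' * N(-d1) = 122.6900 * 0.99800200 * 0.86792880 - 108.60591779 * 0.84219418 = 14.8062


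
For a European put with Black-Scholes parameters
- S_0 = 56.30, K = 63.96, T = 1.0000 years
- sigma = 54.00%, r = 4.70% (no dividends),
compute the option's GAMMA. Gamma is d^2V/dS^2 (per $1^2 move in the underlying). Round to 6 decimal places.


d1 = 0.1208086059; d2 = -0.4191913941
phi(d1) = 0.3960416514; exp(-qT) = 1.0000000000; exp(-rT) = 0.9540873976
Gamma = exp(-qT) * phi(d1) / (S * sigma * sqrt(T)) = 1.0000000000 * 0.3960416514 / (56.3000 * 0.5400 * 1.0000000000) = 0.013027

Answer: Gamma = 0.013027


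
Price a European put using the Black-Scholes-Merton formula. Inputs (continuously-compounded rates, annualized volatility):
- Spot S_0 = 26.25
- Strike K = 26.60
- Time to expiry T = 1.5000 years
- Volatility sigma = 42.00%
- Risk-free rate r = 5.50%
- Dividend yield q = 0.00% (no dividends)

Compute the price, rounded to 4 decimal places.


Answer: Price = 4.3171

Derivation:
d1 = (ln(S/K) + (r - q + 0.5*sigma^2) * T) / (sigma * sqrt(T)) = 0.39183044
d2 = d1 - sigma * sqrt(T) = -0.12256241
exp(-rT) = 0.92081144; exp(-qT) = 1.00000000
P = K * exp(-rT) * N(-d2) - S_0 * exp(-qT) * N(-d1)
N(-d1) = 0.34759175; N(-d2) = 0.54877319
P = 26.6000 * 0.92081144 * 0.54877319 - 26.2500 * 1.00000000 * 0.34759175 = 4.3171


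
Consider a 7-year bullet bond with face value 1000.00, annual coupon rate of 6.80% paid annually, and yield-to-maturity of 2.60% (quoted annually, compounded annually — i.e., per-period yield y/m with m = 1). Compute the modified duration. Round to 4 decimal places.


Answer: Modified duration = 5.7949

Derivation:
Coupon per period c = face * coupon_rate / m = 68.000000
Periods per year m = 1; per-period yield y/m = 0.026000
Number of cashflows N = 7
Cashflows (t years, CF_t, discount factor 1/(1+y/m)^(m*t), PV):
  t = 1.0000: CF_t = 68.000000, DF = 0.974659, PV = 66.276803
  t = 2.0000: CF_t = 68.000000, DF = 0.949960, PV = 64.597274
  t = 3.0000: CF_t = 68.000000, DF = 0.925887, PV = 62.960306
  t = 4.0000: CF_t = 68.000000, DF = 0.902424, PV = 61.364821
  t = 5.0000: CF_t = 68.000000, DF = 0.879555, PV = 59.809767
  t = 6.0000: CF_t = 68.000000, DF = 0.857266, PV = 58.294120
  t = 7.0000: CF_t = 1068.000000, DF = 0.835542, PV = 892.359245
Price P = sum_t PV_t = 1265.662335
First compute Macaulay numerator sum_t t * PV_t:
  t * PV_t at t = 1.0000: 66.276803
  t * PV_t at t = 2.0000: 129.194548
  t * PV_t at t = 3.0000: 188.880918
  t * PV_t at t = 4.0000: 245.459283
  t * PV_t at t = 5.0000: 299.048834
  t * PV_t at t = 6.0000: 349.764718
  t * PV_t at t = 7.0000: 6246.514713
Macaulay duration D = 7525.139817 / 1265.662335 = 5.945614
Modified duration = D / (1 + y/m) = 5.945614 / (1 + 0.026000) = 5.794946


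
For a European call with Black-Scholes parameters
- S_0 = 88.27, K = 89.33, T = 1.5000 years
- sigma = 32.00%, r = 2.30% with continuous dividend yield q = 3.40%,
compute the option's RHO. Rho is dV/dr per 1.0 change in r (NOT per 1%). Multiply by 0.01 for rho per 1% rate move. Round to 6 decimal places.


Answer: Rho = 51.023162

Derivation:
d1 = 0.1234004997; d2 = -0.2685178592
phi(d1) = 0.3959163312; exp(-qT) = 0.9502786705; exp(-rT) = 0.9660883397
N(d2) = 0.3941503649
Rho = K*T*exp(-rT)*N(d2) = 89.3300 * 1.5000 * 0.9660883397 * 0.3941503649 = 51.023162


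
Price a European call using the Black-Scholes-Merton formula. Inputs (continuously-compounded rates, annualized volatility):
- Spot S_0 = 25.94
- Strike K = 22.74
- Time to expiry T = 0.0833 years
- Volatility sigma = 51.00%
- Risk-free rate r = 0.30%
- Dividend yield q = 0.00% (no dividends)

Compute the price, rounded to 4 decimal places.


d1 = (ln(S/K) + (r - q + 0.5*sigma^2) * T) / (sigma * sqrt(T)) = 0.96976039
d2 = d1 - sigma * sqrt(T) = 0.82256552
exp(-rT) = 0.99975013; exp(-qT) = 1.00000000
C = S_0 * exp(-qT) * N(d1) - K * exp(-rT) * N(d2)
N(d1) = 0.83391703; N(d2) = 0.79462244
C = 25.9400 * 1.00000000 * 0.83391703 - 22.7400 * 0.99975013 * 0.79462244 = 3.5666

Answer: Price = 3.5666


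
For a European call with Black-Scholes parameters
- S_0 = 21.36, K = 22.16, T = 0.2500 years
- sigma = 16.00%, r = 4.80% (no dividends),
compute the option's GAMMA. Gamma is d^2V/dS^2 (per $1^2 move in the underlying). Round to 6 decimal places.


Answer: Gamma = 0.225131

Derivation:
d1 = -0.2696105973; d2 = -0.3496105973
phi(d1) = 0.3847030772; exp(-qT) = 1.0000000000; exp(-rT) = 0.9880717129
Gamma = exp(-qT) * phi(d1) / (S * sigma * sqrt(T)) = 1.0000000000 * 0.3847030772 / (21.3600 * 0.1600 * 0.5000000000) = 0.225131


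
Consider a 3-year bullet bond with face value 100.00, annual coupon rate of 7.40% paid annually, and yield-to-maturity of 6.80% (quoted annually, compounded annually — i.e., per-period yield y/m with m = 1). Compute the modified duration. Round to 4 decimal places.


Answer: Modified duration = 2.6215

Derivation:
Coupon per period c = face * coupon_rate / m = 7.400000
Periods per year m = 1; per-period yield y/m = 0.068000
Number of cashflows N = 3
Cashflows (t years, CF_t, discount factor 1/(1+y/m)^(m*t), PV):
  t = 1.0000: CF_t = 7.400000, DF = 0.936330, PV = 6.928839
  t = 2.0000: CF_t = 7.400000, DF = 0.876713, PV = 6.487677
  t = 3.0000: CF_t = 107.400000, DF = 0.820892, PV = 88.163845
Price P = sum_t PV_t = 101.580361
First compute Macaulay numerator sum_t t * PV_t:
  t * PV_t at t = 1.0000: 6.928839
  t * PV_t at t = 2.0000: 12.975354
  t * PV_t at t = 3.0000: 264.491536
Macaulay duration D = 284.395728 / 101.580361 = 2.799712
Modified duration = D / (1 + y/m) = 2.799712 / (1 + 0.068000) = 2.621453


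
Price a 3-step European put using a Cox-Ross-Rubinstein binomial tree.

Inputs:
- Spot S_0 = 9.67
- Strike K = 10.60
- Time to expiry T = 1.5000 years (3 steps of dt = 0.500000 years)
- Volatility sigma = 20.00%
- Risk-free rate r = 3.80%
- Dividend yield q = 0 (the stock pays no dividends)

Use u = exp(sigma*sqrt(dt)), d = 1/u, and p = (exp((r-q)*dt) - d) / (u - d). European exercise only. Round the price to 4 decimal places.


dt = T/N = 0.500000
u = exp(sigma*sqrt(dt)) = 1.151910; d = 1/u = 0.868123
p = (exp((r-q)*dt) - d) / (u - d) = 0.532295
Discount per step: exp(-r*dt) = 0.981179
Stock lattice S(k, i) with i counting down-moves:
  k=0: S(0,0) = 9.6700
  k=1: S(1,0) = 11.1390; S(1,1) = 8.3948
  k=2: S(2,0) = 12.8311; S(2,1) = 9.6700; S(2,2) = 7.2877
  k=3: S(3,0) = 14.7803; S(3,1) = 11.1390; S(3,2) = 8.3948; S(3,3) = 6.3266
Terminal payoffs V(N, i) = max(K - S_T, 0):
  V(3,0) = 0.000000; V(3,1) = 0.000000; V(3,2) = 2.205246; V(3,3) = 4.273392
Backward induction: V(k, i) = exp(-r*dt) * [p * V(k+1, i) + (1-p) * V(k+1, i+1)].
  V(2,0) = exp(-r*dt) * [p*0.000000 + (1-p)*0.000000] = 0.000000
  V(2,1) = exp(-r*dt) * [p*0.000000 + (1-p)*2.205246] = 1.011992
  V(2,2) = exp(-r*dt) * [p*2.205246 + (1-p)*4.273392] = 3.112819
  V(1,0) = exp(-r*dt) * [p*0.000000 + (1-p)*1.011992] = 0.464406
  V(1,1) = exp(-r*dt) * [p*1.011992 + (1-p)*3.112819] = 1.957020
  V(0,0) = exp(-r*dt) * [p*0.464406 + (1-p)*1.957020] = 1.140629

Answer: Price = V(0,0) = 1.1406


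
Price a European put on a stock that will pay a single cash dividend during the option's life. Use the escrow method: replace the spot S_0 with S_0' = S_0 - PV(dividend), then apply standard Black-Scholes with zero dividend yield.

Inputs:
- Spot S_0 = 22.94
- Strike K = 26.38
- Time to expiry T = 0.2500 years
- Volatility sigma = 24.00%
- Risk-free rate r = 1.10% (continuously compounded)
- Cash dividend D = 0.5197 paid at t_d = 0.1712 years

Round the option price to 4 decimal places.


Answer: Price = 4.0100

Derivation:
PV(D) = D * exp(-r * t_d) = 0.5197 * 0.99811857 = 0.51872222
S_0' = S_0 - PV(D) = 22.9400 - 0.51872222 = 22.42127778
d1 = (ln(S_0'/K) + (r + sigma^2/2)*T) / (sigma*sqrt(T)) = -1.27204782
d2 = d1 - sigma*sqrt(T) = -1.39204782
exp(-rT) = 0.99725378
N(-d1) = 0.89832194; N(-d2) = 0.91804604
P = K * exp(-rT) * N(-d2) - S_0' * N(-d1) = 26.3800 * 0.99725378 * 0.91804604 - 22.42127778 * 0.89832194 = 4.0100


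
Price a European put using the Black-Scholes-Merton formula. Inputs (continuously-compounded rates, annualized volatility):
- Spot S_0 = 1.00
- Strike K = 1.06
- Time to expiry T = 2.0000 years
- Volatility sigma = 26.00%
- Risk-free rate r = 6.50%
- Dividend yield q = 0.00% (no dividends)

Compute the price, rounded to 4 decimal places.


Answer: Price = 0.1088

Derivation:
d1 = (ln(S/K) + (r - q + 0.5*sigma^2) * T) / (sigma * sqrt(T)) = 0.37893061
d2 = d1 - sigma * sqrt(T) = 0.01123509
exp(-rT) = 0.87809543; exp(-qT) = 1.00000000
P = K * exp(-rT) * N(-d2) - S_0 * exp(-qT) * N(-d1)
N(-d1) = 0.35236969; N(-d2) = 0.49551794
P = 1.0600 * 0.87809543 * 0.49551794 - 1.0000 * 1.00000000 * 0.35236969 = 0.1088


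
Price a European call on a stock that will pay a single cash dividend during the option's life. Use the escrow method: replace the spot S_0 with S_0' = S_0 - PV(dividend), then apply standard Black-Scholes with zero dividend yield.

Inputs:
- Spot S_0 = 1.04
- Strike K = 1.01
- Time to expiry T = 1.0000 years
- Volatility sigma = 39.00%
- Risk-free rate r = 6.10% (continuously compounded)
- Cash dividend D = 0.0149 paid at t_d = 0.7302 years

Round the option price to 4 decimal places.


PV(D) = D * exp(-r * t_d) = 0.0149 * 0.95643524 = 0.01425089
S_0' = S_0 - PV(D) = 1.0400 - 0.01425089 = 1.02574911
d1 = (ln(S_0'/K) + (r + sigma^2/2)*T) / (sigma*sqrt(T)) = 0.39108425
d2 = d1 - sigma*sqrt(T) = 0.00108425
exp(-rT) = 0.94082324
N(d1) = 0.65213252; N(d2) = 0.50043255
C = S_0' * N(d1) - K * exp(-rT) * N(d2) = 1.02574911 * 0.65213252 - 1.0100 * 0.94082324 * 0.50043255 = 0.1934

Answer: Price = 0.1934


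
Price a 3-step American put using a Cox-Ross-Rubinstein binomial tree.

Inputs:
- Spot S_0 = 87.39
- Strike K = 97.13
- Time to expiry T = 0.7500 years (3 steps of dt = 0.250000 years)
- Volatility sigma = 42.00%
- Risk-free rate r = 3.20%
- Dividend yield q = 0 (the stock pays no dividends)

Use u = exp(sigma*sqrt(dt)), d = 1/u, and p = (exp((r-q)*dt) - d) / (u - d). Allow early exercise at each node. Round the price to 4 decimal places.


Answer: Price = V(0,0) = 17.9305

Derivation:
dt = T/N = 0.250000
u = exp(sigma*sqrt(dt)) = 1.233678; d = 1/u = 0.810584
p = (exp((r-q)*dt) - d) / (u - d) = 0.466676
Discount per step: exp(-r*dt) = 0.992032
Stock lattice S(k, i) with i counting down-moves:
  k=0: S(0,0) = 87.3900
  k=1: S(1,0) = 107.8111; S(1,1) = 70.8370
  k=2: S(2,0) = 133.0042; S(2,1) = 87.3900; S(2,2) = 57.4193
  k=3: S(3,0) = 164.0844; S(3,1) = 107.8111; S(3,2) = 70.8370; S(3,3) = 46.5432
Terminal payoffs V(N, i) = max(K - S_T, 0):
  V(3,0) = 0.000000; V(3,1) = 0.000000; V(3,2) = 26.293043; V(3,3) = 50.586803
Backward induction: V(k, i) = exp(-r*dt) * [p * V(k+1, i) + (1-p) * V(k+1, i+1)]; then take max(V_cont, immediate exercise) for American.
  V(2,0) = exp(-r*dt) * [p*0.000000 + (1-p)*0.000000] = 0.000000; exercise = 0.000000; V(2,0) = max -> 0.000000
  V(2,1) = exp(-r*dt) * [p*0.000000 + (1-p)*26.293043] = 13.910970; exercise = 9.740000; V(2,1) = max -> 13.910970
  V(2,2) = exp(-r*dt) * [p*26.293043 + (1-p)*50.586803] = 38.936738; exercise = 39.710678; V(2,2) = max -> 39.710678
  V(1,0) = exp(-r*dt) * [p*0.000000 + (1-p)*13.910970] = 7.359935; exercise = 0.000000; V(1,0) = max -> 7.359935
  V(1,1) = exp(-r*dt) * [p*13.910970 + (1-p)*39.710678] = 27.450085; exercise = 26.293043; V(1,1) = max -> 27.450085
  V(0,0) = exp(-r*dt) * [p*7.359935 + (1-p)*27.450085] = 17.930470; exercise = 9.740000; V(0,0) = max -> 17.930470


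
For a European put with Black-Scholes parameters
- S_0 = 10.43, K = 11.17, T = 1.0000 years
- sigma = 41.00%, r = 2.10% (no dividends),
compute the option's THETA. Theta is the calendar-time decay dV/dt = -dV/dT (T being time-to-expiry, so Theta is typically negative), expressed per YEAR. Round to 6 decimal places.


d1 = 0.0890357462; d2 = -0.3209642538
phi(d1) = 0.3973641298; exp(-qT) = 1.0000000000; exp(-rT) = 0.9792189646
Theta = -S*exp(-qT)*phi(d1)*sigma/(2*sqrt(T)) + r*K*exp(-rT)*N(-d2) - q*S*exp(-qT)*N(-d1)
N(-d1) = 0.4645267508; N(-d2) = 0.6258812599; sqrt(T) = 1.0000000000
Term 1 = -10.4300 * 1.0000000000 * 0.3973641298 * 0.4100 / (2 * 1.0000000000) = -0.8496241141
Term 2 = 0.0210 * 11.1700 * 0.9792189646 * 0.6258812599 = 0.1437620417
Term 3 = 0 (no dividend yield, q = 0)
Theta = -0.8496241141 + (0.1437620417) + (0.0000000000) = -0.705862

Answer: Theta = -0.705862


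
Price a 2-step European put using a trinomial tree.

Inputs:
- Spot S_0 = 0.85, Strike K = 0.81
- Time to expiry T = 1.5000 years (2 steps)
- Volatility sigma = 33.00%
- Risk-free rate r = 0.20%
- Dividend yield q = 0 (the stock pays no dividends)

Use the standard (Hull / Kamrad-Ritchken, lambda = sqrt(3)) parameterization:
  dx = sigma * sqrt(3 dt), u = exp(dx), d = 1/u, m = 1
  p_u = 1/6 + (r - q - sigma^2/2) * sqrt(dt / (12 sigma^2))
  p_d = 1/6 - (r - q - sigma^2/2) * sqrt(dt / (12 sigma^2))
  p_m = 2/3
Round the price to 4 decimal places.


dt = T/N = 0.750000; dx = sigma*sqrt(3*dt) = 0.495000
u = exp(dx) = 1.640498; d = 1/u = 0.609571
p_u = 0.126932, p_m = 0.666667, p_d = 0.206402
Discount per step: exp(-r*dt) = 0.998501
Stock lattice S(k, j) with j the centered position index:
  k=0: S(0,+0) = 0.8500
  k=1: S(1,-1) = 0.5181; S(1,+0) = 0.8500; S(1,+1) = 1.3944
  k=2: S(2,-2) = 0.3158; S(2,-1) = 0.5181; S(2,+0) = 0.8500; S(2,+1) = 1.3944; S(2,+2) = 2.2875
Terminal payoffs V(N, j) = max(K - S_T, 0):
  V(2,-2) = 0.494160; V(2,-1) = 0.291865; V(2,+0) = 0.000000; V(2,+1) = 0.000000; V(2,+2) = 0.000000
Backward induction: V(k, j) = exp(-r*dt) * [p_u * V(k+1, j+1) + p_m * V(k+1, j) + p_d * V(k+1, j-1)]
  V(1,-1) = exp(-r*dt) * [p_u*0.000000 + p_m*0.291865 + p_d*0.494160] = 0.296127
  V(1,+0) = exp(-r*dt) * [p_u*0.000000 + p_m*0.000000 + p_d*0.291865] = 0.060151
  V(1,+1) = exp(-r*dt) * [p_u*0.000000 + p_m*0.000000 + p_d*0.000000] = 0.000000
  V(0,+0) = exp(-r*dt) * [p_u*0.000000 + p_m*0.060151 + p_d*0.296127] = 0.101070

Answer: Price = V(0,0) = 0.1011


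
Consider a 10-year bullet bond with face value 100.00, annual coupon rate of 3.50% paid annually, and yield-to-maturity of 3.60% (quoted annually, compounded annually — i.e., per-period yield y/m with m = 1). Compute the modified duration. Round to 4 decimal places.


Coupon per period c = face * coupon_rate / m = 3.500000
Periods per year m = 1; per-period yield y/m = 0.036000
Number of cashflows N = 10
Cashflows (t years, CF_t, discount factor 1/(1+y/m)^(m*t), PV):
  t = 1.0000: CF_t = 3.500000, DF = 0.965251, PV = 3.378378
  t = 2.0000: CF_t = 3.500000, DF = 0.931709, PV = 3.260983
  t = 3.0000: CF_t = 3.500000, DF = 0.899333, PV = 3.147667
  t = 4.0000: CF_t = 3.500000, DF = 0.868082, PV = 3.038289
  t = 5.0000: CF_t = 3.500000, DF = 0.837917, PV = 2.932711
  t = 6.0000: CF_t = 3.500000, DF = 0.808801, PV = 2.830802
  t = 7.0000: CF_t = 3.500000, DF = 0.780696, PV = 2.732434
  t = 8.0000: CF_t = 3.500000, DF = 0.753567, PV = 2.637485
  t = 9.0000: CF_t = 3.500000, DF = 0.727381, PV = 2.545835
  t = 10.0000: CF_t = 103.500000, DF = 0.702106, PV = 72.667931
Price P = sum_t PV_t = 99.172516
First compute Macaulay numerator sum_t t * PV_t:
  t * PV_t at t = 1.0000: 3.378378
  t * PV_t at t = 2.0000: 6.521966
  t * PV_t at t = 3.0000: 9.443001
  t * PV_t at t = 4.0000: 12.153154
  t * PV_t at t = 5.0000: 14.663555
  t * PV_t at t = 6.0000: 16.984813
  t * PV_t at t = 7.0000: 19.127041
  t * PV_t at t = 8.0000: 21.099880
  t * PV_t at t = 9.0000: 22.912515
  t * PV_t at t = 10.0000: 726.679311
Macaulay duration D = 852.963614 / 99.172516 = 8.600806
Modified duration = D / (1 + y/m) = 8.600806 / (1 + 0.036000) = 8.301937

Answer: Modified duration = 8.3019


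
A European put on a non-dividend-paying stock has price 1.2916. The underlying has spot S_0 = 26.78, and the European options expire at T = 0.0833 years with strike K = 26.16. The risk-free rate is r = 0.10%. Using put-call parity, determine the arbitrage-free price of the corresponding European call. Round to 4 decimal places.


Put-call parity: C - P = S_0 * exp(-qT) - K * exp(-rT).
S_0 * exp(-qT) = 26.7800 * 1.00000000 = 26.78000000
K * exp(-rT) = 26.1600 * 0.99991670 = 26.15782096
C = P + S*exp(-qT) - K*exp(-rT)
C = 1.2916 + 26.78000000 - 26.15782096 = 1.9138

Answer: Call price = 1.9138


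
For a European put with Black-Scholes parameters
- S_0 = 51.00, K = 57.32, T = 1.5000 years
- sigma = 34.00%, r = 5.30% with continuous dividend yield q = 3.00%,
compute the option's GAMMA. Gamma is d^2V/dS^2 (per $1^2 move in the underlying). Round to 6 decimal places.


Answer: Gamma = 0.017958

Derivation:
d1 = 0.0105088628; d2 = -0.4059043935
phi(d1) = 0.3989202522; exp(-qT) = 0.9559974818; exp(-rT) = 0.9235780200
Gamma = exp(-qT) * phi(d1) / (S * sigma * sqrt(T)) = 0.9559974818 * 0.3989202522 / (51.0000 * 0.3400 * 1.2247448714) = 0.017958


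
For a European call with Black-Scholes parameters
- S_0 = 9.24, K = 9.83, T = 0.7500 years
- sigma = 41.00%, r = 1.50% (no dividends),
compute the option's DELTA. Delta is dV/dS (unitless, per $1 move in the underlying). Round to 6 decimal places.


Answer: Delta = 0.513919

Derivation:
d1 = 0.0348957586; d2 = -0.3201746570
phi(d1) = 0.3986994555; exp(-qT) = 1.0000000000; exp(-rT) = 0.9888130446
N(d1) = 0.5139185686
Delta = exp(-qT) * N(d1) = 1.0000000000 * 0.5139185686 = 0.513919


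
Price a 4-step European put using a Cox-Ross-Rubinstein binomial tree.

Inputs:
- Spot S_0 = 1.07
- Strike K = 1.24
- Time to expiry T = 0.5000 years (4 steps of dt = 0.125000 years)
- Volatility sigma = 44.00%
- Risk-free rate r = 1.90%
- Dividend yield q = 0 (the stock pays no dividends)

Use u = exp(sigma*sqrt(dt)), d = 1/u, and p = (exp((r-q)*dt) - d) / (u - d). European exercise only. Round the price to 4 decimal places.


dt = T/N = 0.125000
u = exp(sigma*sqrt(dt)) = 1.168316; d = 1/u = 0.855933
p = (exp((r-q)*dt) - d) / (u - d) = 0.468799
Discount per step: exp(-r*dt) = 0.997628
Stock lattice S(k, i) with i counting down-moves:
  k=0: S(0,0) = 1.0700
  k=1: S(1,0) = 1.2501; S(1,1) = 0.9158
  k=2: S(2,0) = 1.4605; S(2,1) = 1.0700; S(2,2) = 0.7839
  k=3: S(3,0) = 1.7063; S(3,1) = 1.2501; S(3,2) = 0.9158; S(3,3) = 0.6710
  k=4: S(4,0) = 1.9935; S(4,1) = 1.4605; S(4,2) = 1.0700; S(4,3) = 0.7839; S(4,4) = 0.5743
Terminal payoffs V(N, i) = max(K - S_T, 0):
  V(4,0) = 0.000000; V(4,1) = 0.000000; V(4,2) = 0.170000; V(4,3) = 0.456096; V(4,4) = 0.665695
Backward induction: V(k, i) = exp(-r*dt) * [p * V(k+1, i) + (1-p) * V(k+1, i+1)].
  V(3,0) = exp(-r*dt) * [p*0.000000 + (1-p)*0.000000] = 0.000000
  V(3,1) = exp(-r*dt) * [p*0.000000 + (1-p)*0.170000] = 0.090090
  V(3,2) = exp(-r*dt) * [p*0.170000 + (1-p)*0.456096] = 0.321210
  V(3,3) = exp(-r*dt) * [p*0.456096 + (1-p)*0.665695] = 0.566089
  V(2,0) = exp(-r*dt) * [p*0.000000 + (1-p)*0.090090] = 0.047742
  V(2,1) = exp(-r*dt) * [p*0.090090 + (1-p)*0.321210] = 0.212356
  V(2,2) = exp(-r*dt) * [p*0.321210 + (1-p)*0.566089] = 0.450220
  V(1,0) = exp(-r*dt) * [p*0.047742 + (1-p)*0.212356] = 0.134865
  V(1,1) = exp(-r*dt) * [p*0.212356 + (1-p)*0.450220] = 0.337906
  V(0,0) = exp(-r*dt) * [p*0.134865 + (1-p)*0.337906] = 0.242145

Answer: Price = V(0,0) = 0.2421


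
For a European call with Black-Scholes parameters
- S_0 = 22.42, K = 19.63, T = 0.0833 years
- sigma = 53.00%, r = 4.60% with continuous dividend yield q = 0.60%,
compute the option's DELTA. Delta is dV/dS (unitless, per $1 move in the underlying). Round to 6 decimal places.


Answer: Delta = 0.832822

Derivation:
d1 = 0.9670431064; d2 = 0.8140758877
phi(d1) = 0.2499424174; exp(-qT) = 0.9995003249; exp(-rT) = 0.9961755320
N(d1) = 0.8332387575
Delta = exp(-qT) * N(d1) = 0.9995003249 * 0.8332387575 = 0.832822


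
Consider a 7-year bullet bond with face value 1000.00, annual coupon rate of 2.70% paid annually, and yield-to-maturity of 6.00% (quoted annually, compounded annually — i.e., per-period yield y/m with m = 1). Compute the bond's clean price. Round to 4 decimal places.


Coupon per period c = face * coupon_rate / m = 27.000000
Periods per year m = 1; per-period yield y/m = 0.060000
Number of cashflows N = 7
Cashflows (t years, CF_t, discount factor 1/(1+y/m)^(m*t), PV):
  t = 1.0000: CF_t = 27.000000, DF = 0.943396, PV = 25.471698
  t = 2.0000: CF_t = 27.000000, DF = 0.889996, PV = 24.029904
  t = 3.0000: CF_t = 27.000000, DF = 0.839619, PV = 22.669721
  t = 4.0000: CF_t = 27.000000, DF = 0.792094, PV = 21.386529
  t = 5.0000: CF_t = 27.000000, DF = 0.747258, PV = 20.175971
  t = 6.0000: CF_t = 27.000000, DF = 0.704961, PV = 19.033935
  t = 7.0000: CF_t = 1027.000000, DF = 0.665057, PV = 683.013656
Price P = sum_t PV_t = 815.781412

Answer: Price = 815.7814


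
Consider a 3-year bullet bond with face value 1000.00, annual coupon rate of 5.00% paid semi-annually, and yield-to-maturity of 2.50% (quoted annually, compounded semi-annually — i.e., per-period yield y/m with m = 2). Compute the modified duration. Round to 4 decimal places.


Coupon per period c = face * coupon_rate / m = 25.000000
Periods per year m = 2; per-period yield y/m = 0.012500
Number of cashflows N = 6
Cashflows (t years, CF_t, discount factor 1/(1+y/m)^(m*t), PV):
  t = 0.5000: CF_t = 25.000000, DF = 0.987654, PV = 24.691358
  t = 1.0000: CF_t = 25.000000, DF = 0.975461, PV = 24.386526
  t = 1.5000: CF_t = 25.000000, DF = 0.963418, PV = 24.085458
  t = 2.0000: CF_t = 25.000000, DF = 0.951524, PV = 23.788107
  t = 2.5000: CF_t = 25.000000, DF = 0.939777, PV = 23.494427
  t = 3.0000: CF_t = 1025.000000, DF = 0.928175, PV = 951.379248
Price P = sum_t PV_t = 1071.825124
First compute Macaulay numerator sum_t t * PV_t:
  t * PV_t at t = 0.5000: 12.345679
  t * PV_t at t = 1.0000: 24.386526
  t * PV_t at t = 1.5000: 36.128187
  t * PV_t at t = 2.0000: 47.576214
  t * PV_t at t = 2.5000: 58.736066
  t * PV_t at t = 3.0000: 2854.137744
Macaulay duration D = 3033.310417 / 1071.825124 = 2.830042
Modified duration = D / (1 + y/m) = 2.830042 / (1 + 0.012500) = 2.795103

Answer: Modified duration = 2.7951


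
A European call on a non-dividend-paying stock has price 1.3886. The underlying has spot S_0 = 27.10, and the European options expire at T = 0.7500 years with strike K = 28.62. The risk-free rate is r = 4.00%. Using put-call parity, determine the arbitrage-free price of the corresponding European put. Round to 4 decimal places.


Put-call parity: C - P = S_0 * exp(-qT) - K * exp(-rT).
S_0 * exp(-qT) = 27.1000 * 1.00000000 = 27.10000000
K * exp(-rT) = 28.6200 * 0.97044553 = 27.77415117
P = C - S*exp(-qT) + K*exp(-rT)
P = 1.3886 - 27.10000000 + 27.77415117 = 2.0628

Answer: Put price = 2.0628


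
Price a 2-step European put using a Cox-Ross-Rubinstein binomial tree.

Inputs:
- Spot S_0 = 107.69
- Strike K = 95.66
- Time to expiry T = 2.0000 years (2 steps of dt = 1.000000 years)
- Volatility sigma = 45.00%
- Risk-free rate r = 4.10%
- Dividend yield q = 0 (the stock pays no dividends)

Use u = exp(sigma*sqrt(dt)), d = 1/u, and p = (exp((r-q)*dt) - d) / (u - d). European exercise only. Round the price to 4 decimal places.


Answer: Price = V(0,0) = 15.2927

Derivation:
dt = T/N = 1.000000
u = exp(sigma*sqrt(dt)) = 1.568312; d = 1/u = 0.637628
p = (exp((r-q)*dt) - d) / (u - d) = 0.434330
Discount per step: exp(-r*dt) = 0.959829
Stock lattice S(k, i) with i counting down-moves:
  k=0: S(0,0) = 107.6900
  k=1: S(1,0) = 168.8915; S(1,1) = 68.6662
  k=2: S(2,0) = 264.8747; S(2,1) = 107.6900; S(2,2) = 43.7835
Terminal payoffs V(N, i) = max(K - S_T, 0):
  V(2,0) = 0.000000; V(2,1) = 0.000000; V(2,2) = 51.876513
Backward induction: V(k, i) = exp(-r*dt) * [p * V(k+1, i) + (1-p) * V(k+1, i+1)].
  V(1,0) = exp(-r*dt) * [p*0.000000 + (1-p)*0.000000] = 0.000000
  V(1,1) = exp(-r*dt) * [p*0.000000 + (1-p)*51.876513] = 28.166176
  V(0,0) = exp(-r*dt) * [p*0.000000 + (1-p)*28.166176] = 15.292729


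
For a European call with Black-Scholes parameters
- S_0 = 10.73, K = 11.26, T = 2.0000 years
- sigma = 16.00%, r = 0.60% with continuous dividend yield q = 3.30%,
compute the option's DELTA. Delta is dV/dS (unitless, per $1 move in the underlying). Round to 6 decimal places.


Answer: Delta = 0.343992

Derivation:
d1 = -0.3385851159; d2 = -0.5648592859
phi(d1) = 0.3767179655; exp(-qT) = 0.9361308643; exp(-rT) = 0.9880717129
N(d1) = 0.3674611484
Delta = exp(-qT) * N(d1) = 0.9361308643 * 0.3674611484 = 0.343992


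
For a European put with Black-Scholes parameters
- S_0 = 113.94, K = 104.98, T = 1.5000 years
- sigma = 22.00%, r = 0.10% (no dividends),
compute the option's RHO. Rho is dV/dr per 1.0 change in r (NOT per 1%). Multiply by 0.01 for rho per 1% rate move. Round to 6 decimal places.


d1 = 0.4442563027; d2 = 0.1748124310
phi(d1) = 0.3614540465; exp(-qT) = 1.0000000000; exp(-rT) = 0.9985011244
N(-d2) = 0.4306135101
Rho = -K*T*exp(-rT)*N(-d2) = -104.9800 * 1.5000 * 0.9985011244 * 0.4306135101 = -67.707073

Answer: Rho = -67.707073
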